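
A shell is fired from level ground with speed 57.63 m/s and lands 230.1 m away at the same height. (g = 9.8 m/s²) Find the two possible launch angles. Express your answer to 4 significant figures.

Level-ground range: R = v₀² sin(2θ)/g ⇒ sin 2θ = R g / v₀² = 230.1×9.8/57.63² = 0.6790.
2θ = arcsin(0.6790) = 42.766° or 180° − 42.766° = 137.234°.
So θ = 21.38° or θ = 68.62°.

21.38° and 68.62°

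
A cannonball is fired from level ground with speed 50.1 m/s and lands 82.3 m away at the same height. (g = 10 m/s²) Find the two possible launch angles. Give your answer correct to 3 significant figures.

Level-ground range: R = v₀² sin(2θ)/g ⇒ sin 2θ = R g / v₀² = 82.3×10/50.1² = 0.3279.
2θ = arcsin(0.3279) = 19.14° or 180° − 19.14° = 160.86°.
So θ = 9.57° or θ = 80.4°.

9.57° and 80.4°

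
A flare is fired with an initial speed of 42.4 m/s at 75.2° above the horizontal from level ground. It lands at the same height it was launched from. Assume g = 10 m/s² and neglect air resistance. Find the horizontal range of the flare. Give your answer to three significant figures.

88.8 m

Components: v_x = 42.4 cos 75.2° = 10.83 m/s, v_y = 42.4 sin 75.2° = 40.99 m/s.
Time of flight (same landing height): t = 2 v_y / g = 2 × 40.99 / 10 = 8.198 s.
Range: R = v_x · t = 10.83 × 8.198 = 88.8 m.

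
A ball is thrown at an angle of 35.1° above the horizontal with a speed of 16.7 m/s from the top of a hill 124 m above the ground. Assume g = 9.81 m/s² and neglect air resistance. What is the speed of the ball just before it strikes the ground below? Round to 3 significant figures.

52.1 m/s

v_x = 16.7 cos 35.1° = 13.66 m/s is unchanged throughout.
For the vertical component, v_y² = v_y0² + 2 g h = (9.603)² + 2×9.81×124 = 2525, so |v_y| = 50.25 m/s.
Impact speed = √(v_x² + v_y²) = √(186.6 + 2525) = 52.1 m/s.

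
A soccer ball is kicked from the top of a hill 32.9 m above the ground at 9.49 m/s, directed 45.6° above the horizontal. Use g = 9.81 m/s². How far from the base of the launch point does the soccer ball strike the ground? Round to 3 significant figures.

22.4 m

Components: v_x = 9.49 cos 45.6° = 6.640 m/s, v_y = 9.49 sin 45.6° = 6.780 m/s.
Vertical: 0 = 32.9 + 6.780 t − ½(9.81) t² ⇒ 4.905 t² − 6.780 t − 32.9 = 0.
t = [6.780 + √(45.97 + 645.5)] / 9.810 = 3.372 s.
Horizontal: R = v_x · t = 6.640 × 3.372 = 22.4 m.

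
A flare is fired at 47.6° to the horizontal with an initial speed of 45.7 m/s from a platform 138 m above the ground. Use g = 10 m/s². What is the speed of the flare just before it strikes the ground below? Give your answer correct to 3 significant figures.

v_x = 45.7 cos 47.6° = 30.82 m/s is unchanged throughout.
For the vertical component, v_y² = v_y0² + 2 g h = (33.75)² + 2×10×138 = 3899, so |v_y| = 62.44 m/s.
Impact speed = √(v_x² + v_y²) = √(949.9 + 3899) = 69.6 m/s.

69.6 m/s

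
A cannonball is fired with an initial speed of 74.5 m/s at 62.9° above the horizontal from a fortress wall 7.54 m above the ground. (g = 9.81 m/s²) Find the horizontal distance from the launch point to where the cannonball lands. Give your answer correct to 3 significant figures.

463 m

Components: v_x = 74.5 cos 62.9° = 33.94 m/s, v_y = 74.5 sin 62.9° = 66.32 m/s.
Vertical: 0 = 7.54 + 66.32 t − ½(9.81) t² ⇒ 4.905 t² − 66.32 t − 7.54 = 0.
t = [66.32 + √(4398 + 147.9)] / 9.810 = 13.63 s.
Horizontal: R = v_x · t = 33.94 × 13.63 = 463 m.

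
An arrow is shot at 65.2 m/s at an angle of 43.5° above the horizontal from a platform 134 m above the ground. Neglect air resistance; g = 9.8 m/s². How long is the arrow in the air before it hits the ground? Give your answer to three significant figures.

Vertical component: v_y = 65.2 sin 43.5° = 44.88 m/s.
Taking up as positive with launch at y = 134 m, landing at y = 0: 0 = 134 + 44.88 t − ½(9.8) t².
Solving 4.900 t² − 44.88 t − 134 = 0 gives t = [44.88 + √(44.88² + 4·4.900·134)] / 9.800 = 11.5 s.

11.5 s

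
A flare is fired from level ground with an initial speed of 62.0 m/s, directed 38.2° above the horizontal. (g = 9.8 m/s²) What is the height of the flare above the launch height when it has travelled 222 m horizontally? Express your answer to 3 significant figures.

v_x = 62.0 cos 38.2° = 48.72 m/s, v_y0 = 62.0 sin 38.2° = 38.34 m/s.
Time to reach x = 222 m: t = x / v_x = 222 / 48.72 = 4.557 s.
y = v_y0 t − ½ g t² = 38.34×4.557 − 4.900×4.557² = 73.0 m.

73.0 m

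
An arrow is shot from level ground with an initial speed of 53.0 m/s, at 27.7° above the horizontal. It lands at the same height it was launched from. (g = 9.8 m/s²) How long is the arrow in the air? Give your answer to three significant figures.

5.03 s

Vertical component: v_y = 53.0 sin 27.7° = 24.64 m/s.
For a projectile landing at launch height, time of flight is t = 2 v_y / g = 2 × 24.64 / 9.8 = 5.03 s.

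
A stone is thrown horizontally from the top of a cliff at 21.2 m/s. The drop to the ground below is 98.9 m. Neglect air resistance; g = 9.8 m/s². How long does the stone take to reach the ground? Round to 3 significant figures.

The horizontal speed doesn't affect the fall. With v_y0 = 0, h = ½ g t².
t = √(2 × 98.9 / 9.8) = √20.18 = 4.49 s.

4.49 s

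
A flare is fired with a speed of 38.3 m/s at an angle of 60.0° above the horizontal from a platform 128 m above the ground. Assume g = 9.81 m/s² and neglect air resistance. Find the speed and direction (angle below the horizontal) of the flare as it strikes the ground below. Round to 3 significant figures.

v_x = 38.3 cos 60.0° = 19.15 m/s (constant).
|v_y| at impact = √((33.17)² + 2×9.81×128) = 60.10 m/s.
Speed = √(19.15² + 60.10²) = 63.1 m/s; angle = arctan(60.10/19.15) = 72.3° below horizontal.

63.1 m/s at 72.3° below the horizontal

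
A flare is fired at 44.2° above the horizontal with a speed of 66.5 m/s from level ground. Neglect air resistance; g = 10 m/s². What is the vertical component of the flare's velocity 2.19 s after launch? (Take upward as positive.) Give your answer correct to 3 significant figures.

Initial vertical component: v_y0 = 66.5 sin 44.2° = 46.36 m/s.
v_y(t) = v_y0 − g t = 46.36 − 10 × 2.19 = 24.5 m/s.

24.5 m/s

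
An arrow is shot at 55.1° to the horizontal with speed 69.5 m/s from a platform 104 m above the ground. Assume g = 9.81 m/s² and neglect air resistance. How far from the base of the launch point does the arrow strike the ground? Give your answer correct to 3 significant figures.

526 m

Components: v_x = 69.5 cos 55.1° = 39.76 m/s, v_y = 69.5 sin 55.1° = 57.00 m/s.
Vertical: 0 = 104 + 57.00 t − ½(9.81) t² ⇒ 4.905 t² − 57.00 t − 104 = 0.
t = [57.00 + √(3249 + 2040)] / 9.810 = 13.22 s.
Horizontal: R = v_x · t = 39.76 × 13.22 = 526 m.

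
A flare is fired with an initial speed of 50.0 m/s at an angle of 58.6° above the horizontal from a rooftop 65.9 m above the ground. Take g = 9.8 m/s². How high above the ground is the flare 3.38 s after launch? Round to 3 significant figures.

154 m

v_y0 = 50.0 sin 58.6° = 42.68 m/s.
y(t) = 65.9 + v_y0 t − ½ g t² = 65.9 + 42.68×3.38 − ½×9.8×3.38² = 154 m.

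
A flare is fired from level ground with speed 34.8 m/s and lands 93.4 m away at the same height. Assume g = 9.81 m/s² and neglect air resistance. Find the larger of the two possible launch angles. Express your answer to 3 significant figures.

Level-ground range: R = v₀² sin(2θ)/g ⇒ sin 2θ = R g / v₀² = 93.4×9.81/34.8² = 0.7566.
2θ = arcsin(0.7566) = 49.17° or 180° − 49.17° = 130.83°.
So θ = 24.6° or θ = 65.4°.

65.4°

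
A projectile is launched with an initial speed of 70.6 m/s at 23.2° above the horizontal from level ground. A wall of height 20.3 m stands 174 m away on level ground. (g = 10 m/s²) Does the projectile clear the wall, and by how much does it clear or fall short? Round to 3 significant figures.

v_x = 70.6 cos 23.2° = 64.89 m/s; v_y0 = 70.6 sin 23.2° = 27.81 m/s.
Time to reach the wall: t = 174 / 64.89 = 2.681 s.
Height at that point: y = 27.81×2.681 − 5.000×2.681² = 38.62 m.
That is 38.62 − 20.3 = 18.3 m above the top of the wall, so the projectile clears it.

Yes — it clears the wall by 18.3 m.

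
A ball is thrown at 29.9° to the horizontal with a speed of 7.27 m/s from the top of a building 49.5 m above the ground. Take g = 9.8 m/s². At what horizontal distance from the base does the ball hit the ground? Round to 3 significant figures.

22.5 m

Components: v_x = 7.27 cos 29.9° = 6.302 m/s, v_y = 7.27 sin 29.9° = 3.624 m/s.
Vertical: 0 = 49.5 + 3.624 t − ½(9.8) t² ⇒ 4.900 t² − 3.624 t − 49.5 = 0.
t = [3.624 + √(13.13 + 970.2)] / 9.800 = 3.570 s.
Horizontal: R = v_x · t = 6.302 × 3.570 = 22.5 m.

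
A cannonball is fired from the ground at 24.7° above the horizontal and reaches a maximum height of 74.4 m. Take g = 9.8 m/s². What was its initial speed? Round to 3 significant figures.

91.4 m/s

At maximum height v_y = 0, so (v₀ sin θ)² = 2 g H.
v₀ sin 24.7° = √(2 × 9.8 × 74.4) = 38.19 m/s.
v₀ = 38.19 / sin 24.7° = 38.19 / 0.4179 = 91.4 m/s.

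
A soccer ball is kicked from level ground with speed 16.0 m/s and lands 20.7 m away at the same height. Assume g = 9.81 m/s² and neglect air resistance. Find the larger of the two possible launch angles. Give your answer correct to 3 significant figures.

63.8°

Level-ground range: R = v₀² sin(2θ)/g ⇒ sin 2θ = R g / v₀² = 20.7×9.81/16.0² = 0.7932.
2θ = arcsin(0.7932) = 52.49° or 180° − 52.49° = 127.51°.
So θ = 26.2° or θ = 63.8°.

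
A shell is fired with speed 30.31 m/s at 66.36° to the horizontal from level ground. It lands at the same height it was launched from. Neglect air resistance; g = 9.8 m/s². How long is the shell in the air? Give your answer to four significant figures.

Vertical component: v_y = 30.31 sin 66.36° = 27.766 m/s.
For a projectile landing at launch height, time of flight is t = 2 v_y / g = 2 × 27.766 / 9.8 = 5.667 s.

5.667 s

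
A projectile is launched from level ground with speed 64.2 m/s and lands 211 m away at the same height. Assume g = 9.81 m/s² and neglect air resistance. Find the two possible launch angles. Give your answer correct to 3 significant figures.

Level-ground range: R = v₀² sin(2θ)/g ⇒ sin 2θ = R g / v₀² = 211×9.81/64.2² = 0.5022.
2θ = arcsin(0.5022) = 30.15° or 180° − 30.15° = 149.85°.
So θ = 15.1° or θ = 74.9°.

15.1° and 74.9°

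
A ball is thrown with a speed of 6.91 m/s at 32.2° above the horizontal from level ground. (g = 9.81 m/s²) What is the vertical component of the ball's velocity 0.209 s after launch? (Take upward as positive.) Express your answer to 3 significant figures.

Initial vertical component: v_y0 = 6.91 sin 32.2° = 3.682 m/s.
v_y(t) = v_y0 − g t = 3.682 − 9.81 × 0.209 = 1.63 m/s.

1.63 m/s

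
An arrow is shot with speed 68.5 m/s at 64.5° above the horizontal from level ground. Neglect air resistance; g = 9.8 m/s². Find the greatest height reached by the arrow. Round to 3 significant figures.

195 m

Vertical component of launch velocity: v_y = 68.5 sin 64.5° = 61.83 m/s.
At the highest point the vertical velocity is zero, so v_y² = 2 g h_max.
h_max = (61.83)² / (2 × 9.8) = 3823 / 19.60 = 195 m.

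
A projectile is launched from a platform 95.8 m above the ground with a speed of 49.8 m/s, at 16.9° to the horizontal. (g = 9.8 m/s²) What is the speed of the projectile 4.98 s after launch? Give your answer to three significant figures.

58.7 m/s

v_x = 49.8 cos 16.9° = 47.65 m/s (constant).
v_y(t) = 49.8 sin 16.9° − g t = 14.48 − 9.8 × 4.98 = -34.32 m/s.
Speed = √(v_x² + v_y²) = √(2271 + 1178) = 58.7 m/s.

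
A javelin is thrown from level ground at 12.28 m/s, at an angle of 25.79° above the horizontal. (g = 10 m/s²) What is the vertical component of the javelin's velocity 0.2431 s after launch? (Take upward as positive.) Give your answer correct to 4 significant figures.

Initial vertical component: v_y0 = 12.28 sin 25.79° = 5.3427 m/s.
v_y(t) = v_y0 − g t = 5.3427 − 10 × 0.2431 = 2.912 m/s.

2.912 m/s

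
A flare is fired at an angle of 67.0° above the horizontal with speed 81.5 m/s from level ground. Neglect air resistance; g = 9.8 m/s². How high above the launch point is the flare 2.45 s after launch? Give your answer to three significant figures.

154 m

v_y0 = 81.5 sin 67.0° = 75.02 m/s.
y(t) = v_y0 t − ½ g t² = 75.02×2.45 − 4.900×2.45² = 154 m.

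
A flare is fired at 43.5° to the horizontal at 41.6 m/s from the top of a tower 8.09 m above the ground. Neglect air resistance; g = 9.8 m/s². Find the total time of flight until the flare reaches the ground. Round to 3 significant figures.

6.11 s

Vertical component: v_y = 41.6 sin 43.5° = 28.64 m/s.
Taking up as positive with launch at y = 8.09 m, landing at y = 0: 0 = 8.09 + 28.64 t − ½(9.8) t².
Solving 4.900 t² − 28.64 t − 8.09 = 0 gives t = [28.64 + √(28.64² + 4·4.900·8.09)] / 9.800 = 6.11 s.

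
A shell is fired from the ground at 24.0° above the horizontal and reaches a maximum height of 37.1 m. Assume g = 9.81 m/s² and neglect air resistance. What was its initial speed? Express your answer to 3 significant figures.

At maximum height v_y = 0, so (v₀ sin θ)² = 2 g H.
v₀ sin 24.0° = √(2 × 9.81 × 37.1) = 26.98 m/s.
v₀ = 26.98 / sin 24.0° = 26.98 / 0.4067 = 66.3 m/s.

66.3 m/s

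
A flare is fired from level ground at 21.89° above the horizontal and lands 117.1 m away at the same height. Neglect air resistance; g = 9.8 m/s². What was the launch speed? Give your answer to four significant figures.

40.73 m/s

On level ground, R = v₀² sin(2θ) / g, so v₀ = √(R g / sin 2θ).
sin(2 × 21.89°) = 0.6919.
v₀ = √(117.1 × 9.8 / 0.6919) = √1658.6 = 40.73 m/s.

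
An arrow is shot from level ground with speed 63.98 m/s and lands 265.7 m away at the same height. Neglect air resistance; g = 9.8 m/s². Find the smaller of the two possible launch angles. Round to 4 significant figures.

19.75°

Level-ground range: R = v₀² sin(2θ)/g ⇒ sin 2θ = R g / v₀² = 265.7×9.8/63.98² = 0.6361.
2θ = arcsin(0.6361) = 39.502° or 180° − 39.502° = 140.498°.
So θ = 19.75° or θ = 70.25°.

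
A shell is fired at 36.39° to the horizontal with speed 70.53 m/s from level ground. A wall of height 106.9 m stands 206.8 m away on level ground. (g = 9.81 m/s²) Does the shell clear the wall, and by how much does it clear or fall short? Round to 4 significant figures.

No — it falls 19.56 m short of clearing the wall.

v_x = 70.53 cos 36.39° = 56.776 m/s; v_y0 = 70.53 sin 36.39° = 41.844 m/s.
Time to reach the wall: t = 206.8 / 56.776 = 3.6424 s.
Height at that point: y = 41.844×3.6424 − 4.905×3.6424² = 87.338 m.
That is 106.9 − 87.338 = 19.56 m below the top of the wall, so the shell does not clear it.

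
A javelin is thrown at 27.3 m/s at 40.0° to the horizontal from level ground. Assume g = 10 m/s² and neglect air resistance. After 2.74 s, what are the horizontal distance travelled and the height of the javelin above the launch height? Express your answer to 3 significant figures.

v_x = 27.3 cos 40.0° = 20.91 m/s; v_y0 = 27.3 sin 40.0° = 17.55 m/s.
x = v_x t = 20.91 × 2.74 = 57.3 m.
y = v_y0 t − ½ g t² = 17.55×2.74 − 5.000×2.74² = 10.5 m.

x = 57.3 m, y = 10.5 m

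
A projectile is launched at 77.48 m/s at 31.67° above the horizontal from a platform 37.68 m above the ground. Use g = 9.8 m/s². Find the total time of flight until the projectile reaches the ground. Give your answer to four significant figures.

9.143 s

Vertical component: v_y = 77.48 sin 31.67° = 40.679 m/s.
Taking up as positive with launch at y = 37.68 m, landing at y = 0: 0 = 37.68 + 40.679 t − ½(9.8) t².
Solving 4.900 t² − 40.679 t − 37.68 = 0 gives t = [40.679 + √(40.679² + 4·4.900·37.68)] / 9.800 = 9.143 s.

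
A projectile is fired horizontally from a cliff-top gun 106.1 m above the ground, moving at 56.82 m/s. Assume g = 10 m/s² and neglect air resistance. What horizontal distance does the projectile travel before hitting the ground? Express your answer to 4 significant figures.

Initial vertical velocity is zero, so the fall time comes from h = ½ g t²: t = √(2 × 106.1 / 10) = 4.6065 s.
Horizontal motion is uniform at 56.82 m/s, so x = 56.82 × 4.6065 = 261.7 m.

261.7 m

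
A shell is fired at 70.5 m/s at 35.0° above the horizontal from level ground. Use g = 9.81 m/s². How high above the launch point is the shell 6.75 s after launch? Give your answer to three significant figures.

49.5 m

v_y0 = 70.5 sin 35.0° = 40.44 m/s.
y(t) = v_y0 t − ½ g t² = 40.44×6.75 − 4.905×6.75² = 49.5 m.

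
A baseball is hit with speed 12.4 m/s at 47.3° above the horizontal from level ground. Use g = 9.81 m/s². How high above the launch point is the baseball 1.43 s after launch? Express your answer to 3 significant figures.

v_y0 = 12.4 sin 47.3° = 9.113 m/s.
y(t) = v_y0 t − ½ g t² = 9.113×1.43 − 4.905×1.43² = 3.00 m.

3.00 m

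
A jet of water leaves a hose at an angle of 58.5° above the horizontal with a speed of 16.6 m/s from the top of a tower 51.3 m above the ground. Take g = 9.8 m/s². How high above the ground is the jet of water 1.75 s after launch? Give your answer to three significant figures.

61.1 m

v_y0 = 16.6 sin 58.5° = 14.15 m/s.
y(t) = 51.3 + v_y0 t − ½ g t² = 51.3 + 14.15×1.75 − ½×9.8×1.75² = 61.1 m.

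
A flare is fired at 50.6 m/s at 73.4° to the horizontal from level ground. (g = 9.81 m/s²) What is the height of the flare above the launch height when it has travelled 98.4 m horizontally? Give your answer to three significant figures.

v_x = 50.6 cos 73.4° = 14.46 m/s, v_y0 = 50.6 sin 73.4° = 48.49 m/s.
Time to reach x = 98.4 m: t = x / v_x = 98.4 / 14.46 = 6.805 s.
y = v_y0 t − ½ g t² = 48.49×6.805 − 4.905×6.805² = 103 m.

103 m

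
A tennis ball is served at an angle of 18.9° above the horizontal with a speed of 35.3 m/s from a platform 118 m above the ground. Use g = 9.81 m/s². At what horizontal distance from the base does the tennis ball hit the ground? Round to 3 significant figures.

207 m

Components: v_x = 35.3 cos 18.9° = 33.40 m/s, v_y = 35.3 sin 18.9° = 11.43 m/s.
Vertical: 0 = 118 + 11.43 t − ½(9.81) t² ⇒ 4.905 t² − 11.43 t − 118 = 0.
t = [11.43 + √(130.6 + 2315)] / 9.810 = 6.206 s.
Horizontal: R = v_x · t = 33.40 × 6.206 = 207 m.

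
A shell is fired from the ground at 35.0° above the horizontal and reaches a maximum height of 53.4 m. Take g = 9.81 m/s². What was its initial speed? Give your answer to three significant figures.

At maximum height v_y = 0, so (v₀ sin θ)² = 2 g H.
v₀ sin 35.0° = √(2 × 9.81 × 53.4) = 32.37 m/s.
v₀ = 32.37 / sin 35.0° = 32.37 / 0.5736 = 56.4 m/s.

56.4 m/s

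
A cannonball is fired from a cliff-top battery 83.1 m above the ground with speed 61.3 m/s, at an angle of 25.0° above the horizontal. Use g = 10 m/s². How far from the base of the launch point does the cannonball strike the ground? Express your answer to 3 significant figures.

412 m

Components: v_x = 61.3 cos 25.0° = 55.56 m/s, v_y = 61.3 sin 25.0° = 25.91 m/s.
Vertical: 0 = 83.1 + 25.91 t − ½(10) t² ⇒ 5.000 t² − 25.91 t − 83.1 = 0.
t = [25.91 + √(671.3 + 1662)] / 10.00 = 7.421 s.
Horizontal: R = v_x · t = 55.56 × 7.421 = 412 m.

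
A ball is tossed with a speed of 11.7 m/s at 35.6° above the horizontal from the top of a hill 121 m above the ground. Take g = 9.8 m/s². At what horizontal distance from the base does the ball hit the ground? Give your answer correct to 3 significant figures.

Components: v_x = 11.7 cos 35.6° = 9.513 m/s, v_y = 11.7 sin 35.6° = 6.811 m/s.
Vertical: 0 = 121 + 6.811 t − ½(9.8) t² ⇒ 4.900 t² − 6.811 t − 121 = 0.
t = [6.811 + √(46.39 + 2372)] / 9.800 = 5.713 s.
Horizontal: R = v_x · t = 9.513 × 5.713 = 54.3 m.

54.3 m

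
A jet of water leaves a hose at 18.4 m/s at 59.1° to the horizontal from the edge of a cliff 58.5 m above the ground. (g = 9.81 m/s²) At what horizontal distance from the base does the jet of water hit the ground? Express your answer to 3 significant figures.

Components: v_x = 18.4 cos 59.1° = 9.449 m/s, v_y = 18.4 sin 59.1° = 15.79 m/s.
Vertical: 0 = 58.5 + 15.79 t − ½(9.81) t² ⇒ 4.905 t² − 15.79 t − 58.5 = 0.
t = [15.79 + √(249.3 + 1148)] / 9.810 = 5.420 s.
Horizontal: R = v_x · t = 9.449 × 5.420 = 51.2 m.

51.2 m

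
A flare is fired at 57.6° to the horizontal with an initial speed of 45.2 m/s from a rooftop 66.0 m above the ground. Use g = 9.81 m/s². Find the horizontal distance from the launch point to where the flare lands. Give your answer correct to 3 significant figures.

224 m

Components: v_x = 45.2 cos 57.6° = 24.22 m/s, v_y = 45.2 sin 57.6° = 38.16 m/s.
Vertical: 0 = 66.0 + 38.16 t − ½(9.81) t² ⇒ 4.905 t² − 38.16 t − 66.0 = 0.
t = [38.16 + √(1456 + 1295)] / 9.810 = 9.236 s.
Horizontal: R = v_x · t = 24.22 × 9.236 = 224 m.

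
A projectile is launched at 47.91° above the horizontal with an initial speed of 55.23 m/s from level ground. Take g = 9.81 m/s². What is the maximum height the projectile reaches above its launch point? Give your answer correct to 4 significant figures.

85.62 m

Vertical component of launch velocity: v_y = 55.23 sin 47.91° = 40.986 m/s.
At the highest point the vertical velocity is zero, so v_y² = 2 g h_max.
h_max = (40.986)² / (2 × 9.81) = 1679.9 / 19.62 = 85.62 m.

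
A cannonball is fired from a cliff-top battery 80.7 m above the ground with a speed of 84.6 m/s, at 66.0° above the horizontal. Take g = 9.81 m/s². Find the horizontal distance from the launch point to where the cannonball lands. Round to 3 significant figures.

576 m

Components: v_x = 84.6 cos 66.0° = 34.41 m/s, v_y = 84.6 sin 66.0° = 77.29 m/s.
Vertical: 0 = 80.7 + 77.29 t − ½(9.81) t² ⇒ 4.905 t² − 77.29 t − 80.7 = 0.
t = [77.29 + √(5974 + 1583)] / 9.810 = 16.74 s.
Horizontal: R = v_x · t = 34.41 × 16.74 = 576 m.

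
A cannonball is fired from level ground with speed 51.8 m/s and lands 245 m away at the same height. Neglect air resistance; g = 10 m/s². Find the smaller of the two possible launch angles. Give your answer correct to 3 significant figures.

Level-ground range: R = v₀² sin(2θ)/g ⇒ sin 2θ = R g / v₀² = 245×10/51.8² = 0.9131.
2θ = arcsin(0.9131) = 65.94° or 180° − 65.94° = 114.06°.
So θ = 33.0° or θ = 57.0°.

33.0°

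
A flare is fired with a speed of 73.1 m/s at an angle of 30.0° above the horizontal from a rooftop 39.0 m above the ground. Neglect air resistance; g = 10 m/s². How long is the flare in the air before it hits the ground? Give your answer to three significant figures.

8.25 s

Vertical component: v_y = 73.1 sin 30.0° = 36.55 m/s.
Taking up as positive with launch at y = 39.0 m, landing at y = 0: 0 = 39.0 + 36.55 t − ½(10) t².
Solving 5.000 t² − 36.55 t − 39.0 = 0 gives t = [36.55 + √(36.55² + 4·5.000·39.0)] / 10.00 = 8.25 s.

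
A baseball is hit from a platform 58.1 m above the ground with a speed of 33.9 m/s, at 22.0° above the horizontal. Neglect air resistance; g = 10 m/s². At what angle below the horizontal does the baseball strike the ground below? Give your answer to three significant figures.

49.2°

v_x = 33.9 cos 22.0° = 31.43 m/s.
At impact |v_y| = √(v_y0² + 2 g h) = √(12.70² + 2×10×58.1) = 36.38 m/s.
Angle below horizontal = arctan(|v_y| / v_x) = arctan(36.38 / 31.43) = 49.2°.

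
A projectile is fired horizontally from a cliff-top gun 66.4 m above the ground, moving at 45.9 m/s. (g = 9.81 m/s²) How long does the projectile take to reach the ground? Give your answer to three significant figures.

The horizontal speed doesn't affect the fall. With v_y0 = 0, h = ½ g t².
t = √(2 × 66.4 / 9.81) = √13.54 = 3.68 s.

3.68 s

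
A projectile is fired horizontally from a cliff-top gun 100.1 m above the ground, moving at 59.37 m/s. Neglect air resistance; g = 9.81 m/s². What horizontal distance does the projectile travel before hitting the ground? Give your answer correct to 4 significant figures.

268.2 m

Initial vertical velocity is zero, so the fall time comes from h = ½ g t²: t = √(2 × 100.1 / 9.81) = 4.5175 s.
Horizontal motion is uniform at 59.37 m/s, so x = 59.37 × 4.5175 = 268.2 m.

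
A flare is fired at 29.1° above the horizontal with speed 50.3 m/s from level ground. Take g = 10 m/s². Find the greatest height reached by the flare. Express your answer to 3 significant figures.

Vertical component of launch velocity: v_y = 50.3 sin 29.1° = 24.46 m/s.
At the highest point the vertical velocity is zero, so v_y² = 2 g h_max.
h_max = (24.46)² / (2 × 10) = 598.3 / 20.00 = 29.9 m.

29.9 m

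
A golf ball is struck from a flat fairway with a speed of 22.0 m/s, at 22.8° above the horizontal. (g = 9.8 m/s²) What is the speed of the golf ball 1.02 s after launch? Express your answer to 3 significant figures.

v_x = 22.0 cos 22.8° = 20.28 m/s (constant).
v_y(t) = 22.0 sin 22.8° − g t = 8.525 − 9.8 × 1.02 = -1.471 m/s.
Speed = √(v_x² + v_y²) = √(411.3 + 2.164) = 20.3 m/s.

20.3 m/s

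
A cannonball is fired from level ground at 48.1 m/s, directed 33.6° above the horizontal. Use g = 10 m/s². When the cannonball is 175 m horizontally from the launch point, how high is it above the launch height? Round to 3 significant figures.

v_x = 48.1 cos 33.6° = 40.06 m/s, v_y0 = 48.1 sin 33.6° = 26.62 m/s.
Time to reach x = 175 m: t = x / v_x = 175 / 40.06 = 4.368 s.
y = v_y0 t − ½ g t² = 26.62×4.368 − 5.000×4.368² = 20.9 m.

20.9 m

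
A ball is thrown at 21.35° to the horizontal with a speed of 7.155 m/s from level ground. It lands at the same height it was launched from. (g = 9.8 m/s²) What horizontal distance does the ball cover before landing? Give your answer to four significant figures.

For level ground, R = v₀² sin(2θ) / g.
sin(2 × 21.35°) = sin 42.700° = 0.6782.
R = (7.155)² × 0.6782 / 9.8 = 3.543 m.

3.543 m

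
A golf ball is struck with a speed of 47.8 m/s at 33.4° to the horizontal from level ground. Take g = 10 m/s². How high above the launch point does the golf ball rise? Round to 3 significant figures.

Vertical component of launch velocity: v_y = 47.8 sin 33.4° = 26.31 m/s.
At the highest point the vertical velocity is zero, so v_y² = 2 g h_max.
h_max = (26.31)² / (2 × 10) = 692.2 / 20.00 = 34.6 m.

34.6 m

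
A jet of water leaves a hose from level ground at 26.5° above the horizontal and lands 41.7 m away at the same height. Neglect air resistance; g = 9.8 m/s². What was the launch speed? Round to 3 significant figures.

On level ground, R = v₀² sin(2θ) / g, so v₀ = √(R g / sin 2θ).
sin(2 × 26.5°) = 0.7986.
v₀ = √(41.7 × 9.8 / 0.7986) = √511.7 = 22.6 m/s.

22.6 m/s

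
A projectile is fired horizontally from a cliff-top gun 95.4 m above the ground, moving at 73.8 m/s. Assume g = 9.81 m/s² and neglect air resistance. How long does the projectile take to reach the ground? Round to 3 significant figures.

4.41 s

The horizontal speed doesn't affect the fall. With v_y0 = 0, h = ½ g t².
t = √(2 × 95.4 / 9.81) = √19.45 = 4.41 s.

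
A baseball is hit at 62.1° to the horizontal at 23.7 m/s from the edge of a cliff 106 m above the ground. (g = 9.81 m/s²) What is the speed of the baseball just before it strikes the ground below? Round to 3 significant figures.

51.4 m/s

v_x = 23.7 cos 62.1° = 11.09 m/s is unchanged throughout.
For the vertical component, v_y² = v_y0² + 2 g h = (20.95)² + 2×9.81×106 = 2519, so |v_y| = 50.19 m/s.
Impact speed = √(v_x² + v_y²) = √(123.0 + 2519) = 51.4 m/s.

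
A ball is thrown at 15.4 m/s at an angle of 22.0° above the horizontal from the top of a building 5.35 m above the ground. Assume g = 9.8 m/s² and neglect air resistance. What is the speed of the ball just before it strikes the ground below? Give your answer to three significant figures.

v_x = 15.4 cos 22.0° = 14.28 m/s is unchanged throughout.
For the vertical component, v_y² = v_y0² + 2 g h = (5.769)² + 2×9.8×5.35 = 138.1, so |v_y| = 11.75 m/s.
Impact speed = √(v_x² + v_y²) = √(203.9 + 138.1) = 18.5 m/s.

18.5 m/s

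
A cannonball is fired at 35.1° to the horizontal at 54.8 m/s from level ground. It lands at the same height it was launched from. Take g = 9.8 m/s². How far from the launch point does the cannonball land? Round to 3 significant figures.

For level ground, R = v₀² sin(2θ) / g.
sin(2 × 35.1°) = sin 70.20° = 0.9409.
R = (54.8)² × 0.9409 / 9.8 = 288 m.

288 m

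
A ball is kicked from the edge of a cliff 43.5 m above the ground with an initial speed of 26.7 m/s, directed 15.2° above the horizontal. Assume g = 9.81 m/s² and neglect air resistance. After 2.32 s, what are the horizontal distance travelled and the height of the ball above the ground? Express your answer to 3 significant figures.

x = 59.8 m, y = 33.3 m

v_x = 26.7 cos 15.2° = 25.77 m/s; v_y0 = 26.7 sin 15.2° = 7.000 m/s.
x = v_x t = 25.77 × 2.32 = 59.8 m.
y = 43.5 + v_y0 t − ½ g t² = 33.3 m.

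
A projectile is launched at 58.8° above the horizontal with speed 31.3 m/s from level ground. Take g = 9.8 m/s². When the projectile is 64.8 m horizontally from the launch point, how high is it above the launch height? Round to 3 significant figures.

v_x = 31.3 cos 58.8° = 16.21 m/s, v_y0 = 31.3 sin 58.8° = 26.77 m/s.
Time to reach x = 64.8 m: t = x / v_x = 64.8 / 16.21 = 3.998 s.
y = v_y0 t − ½ g t² = 26.77×3.998 − 4.900×3.998² = 28.7 m.

28.7 m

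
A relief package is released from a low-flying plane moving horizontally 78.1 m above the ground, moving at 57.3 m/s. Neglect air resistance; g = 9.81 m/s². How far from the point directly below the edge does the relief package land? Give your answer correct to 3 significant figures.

Initial vertical velocity is zero, so the fall time comes from h = ½ g t²: t = √(2 × 78.1 / 9.81) = 3.990 s.
Horizontal motion is uniform at 57.3 m/s, so x = 57.3 × 3.990 = 229 m.

229 m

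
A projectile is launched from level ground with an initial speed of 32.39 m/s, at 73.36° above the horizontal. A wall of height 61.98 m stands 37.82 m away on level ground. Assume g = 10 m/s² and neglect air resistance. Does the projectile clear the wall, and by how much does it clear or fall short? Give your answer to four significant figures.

v_x = 32.39 cos 73.36° = 9.2751 m/s; v_y0 = 32.39 sin 73.36° = 31.034 m/s.
Time to reach the wall: t = 37.82 / 9.2751 = 4.0776 s.
Height at that point: y = 31.034×4.0776 − 5.000×4.0776² = 43.410 m.
That is 61.98 − 43.410 = 18.57 m below the top of the wall, so the projectile does not clear it.

No — it falls 18.57 m short of clearing the wall.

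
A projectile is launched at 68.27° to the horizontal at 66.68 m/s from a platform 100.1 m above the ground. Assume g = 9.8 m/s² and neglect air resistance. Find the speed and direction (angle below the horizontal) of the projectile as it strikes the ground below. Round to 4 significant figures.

80.05 m/s at 72.04° below the horizontal

v_x = 66.68 cos 68.27° = 24.687 m/s (constant).
|v_y| at impact = √((61.942)² + 2×9.8×100.1) = 76.150 m/s.
Speed = √(24.687² + 76.150²) = 80.05 m/s; angle = arctan(76.150/24.687) = 72.04° below horizontal.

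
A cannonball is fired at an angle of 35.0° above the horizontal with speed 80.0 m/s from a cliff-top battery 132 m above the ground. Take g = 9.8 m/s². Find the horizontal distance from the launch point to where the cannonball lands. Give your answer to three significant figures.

Components: v_x = 80.0 cos 35.0° = 65.53 m/s, v_y = 80.0 sin 35.0° = 45.89 m/s.
Vertical: 0 = 132 + 45.89 t − ½(9.8) t² ⇒ 4.900 t² − 45.89 t − 132 = 0.
t = [45.89 + √(2106 + 2587)] / 9.800 = 11.67 s.
Horizontal: R = v_x · t = 65.53 × 11.67 = 765 m.

765 m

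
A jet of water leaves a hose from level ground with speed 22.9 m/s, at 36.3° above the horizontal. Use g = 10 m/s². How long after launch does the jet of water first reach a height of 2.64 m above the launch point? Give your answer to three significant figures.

0.211 s

v_y0 = 22.9 sin 36.3° = 13.56 m/s.
Set y = v_y0 t − ½ g t² = 2.64: 5.000 t² − 13.56 t + 2.64 = 0.
t = [13.56 ± √(183.9 − 52.80)] / 10 = (13.56 ± 11.45) / 10, giving t = 0.211 s or t = 2.50 s.
The jet of water is on the way up at the first time, so t = 0.211 s.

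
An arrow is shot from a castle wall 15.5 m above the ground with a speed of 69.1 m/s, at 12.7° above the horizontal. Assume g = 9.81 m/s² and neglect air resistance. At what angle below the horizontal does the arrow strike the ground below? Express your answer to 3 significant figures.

v_x = 69.1 cos 12.7° = 67.41 m/s.
At impact |v_y| = √(v_y0² + 2 g h) = √(15.19² + 2×9.81×15.5) = 23.13 m/s.
Angle below horizontal = arctan(|v_y| / v_x) = arctan(23.13 / 67.41) = 18.9°.

18.9°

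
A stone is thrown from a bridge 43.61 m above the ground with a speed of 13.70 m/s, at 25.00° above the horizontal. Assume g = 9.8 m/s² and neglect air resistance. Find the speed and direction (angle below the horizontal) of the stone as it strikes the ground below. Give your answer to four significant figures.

v_x = 13.70 cos 25.00° = 12.416 m/s (constant).
|v_y| at impact = √((5.7899)² + 2×9.8×43.61) = 29.804 m/s.
Speed = √(12.416² + 29.804²) = 32.29 m/s; angle = arctan(29.804/12.416) = 67.38° below horizontal.

32.29 m/s at 67.38° below the horizontal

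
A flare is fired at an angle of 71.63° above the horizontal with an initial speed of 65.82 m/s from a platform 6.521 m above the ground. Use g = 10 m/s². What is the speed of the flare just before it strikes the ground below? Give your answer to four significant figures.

v_x = 65.82 cos 71.63° = 20.743 m/s is unchanged throughout.
For the vertical component, v_y² = v_y0² + 2 g h = (62.466)² + 2×10×6.521 = 4032.4, so |v_y| = 63.501 m/s.
Impact speed = √(v_x² + v_y²) = √(430.27 + 4032.4) = 66.80 m/s.

66.80 m/s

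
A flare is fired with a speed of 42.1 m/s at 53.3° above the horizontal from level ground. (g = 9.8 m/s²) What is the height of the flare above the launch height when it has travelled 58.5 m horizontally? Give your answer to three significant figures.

v_x = 42.1 cos 53.3° = 25.16 m/s, v_y0 = 42.1 sin 53.3° = 33.75 m/s.
Time to reach x = 58.5 m: t = x / v_x = 58.5 / 25.16 = 2.325 s.
y = v_y0 t − ½ g t² = 33.75×2.325 − 4.900×2.325² = 52.0 m.

52.0 m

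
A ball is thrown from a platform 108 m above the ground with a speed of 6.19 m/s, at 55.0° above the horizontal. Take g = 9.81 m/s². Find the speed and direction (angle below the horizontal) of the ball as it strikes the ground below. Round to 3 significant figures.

46.4 m/s at 85.6° below the horizontal

v_x = 6.19 cos 55.0° = 3.550 m/s (constant).
|v_y| at impact = √((5.071)² + 2×9.81×108) = 46.31 m/s.
Speed = √(3.550² + 46.31²) = 46.4 m/s; angle = arctan(46.31/3.550) = 85.6° below horizontal.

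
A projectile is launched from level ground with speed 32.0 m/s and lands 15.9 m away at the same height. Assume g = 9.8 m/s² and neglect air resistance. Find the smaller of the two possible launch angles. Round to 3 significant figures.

4.38°

Level-ground range: R = v₀² sin(2θ)/g ⇒ sin 2θ = R g / v₀² = 15.9×9.8/32.0² = 0.1522.
2θ = arcsin(0.1522) = 8.754° or 180° − 8.754° = 171.246°.
So θ = 4.38° or θ = 85.6°.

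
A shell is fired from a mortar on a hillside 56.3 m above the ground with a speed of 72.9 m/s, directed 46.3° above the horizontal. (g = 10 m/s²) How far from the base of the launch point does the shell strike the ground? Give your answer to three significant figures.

Components: v_x = 72.9 cos 46.3° = 50.37 m/s, v_y = 72.9 sin 46.3° = 52.70 m/s.
Vertical: 0 = 56.3 + 52.70 t − ½(10) t² ⇒ 5.000 t² − 52.70 t − 56.3 = 0.
t = [52.70 + √(2777 + 1126)] / 10.00 = 11.52 s.
Horizontal: R = v_x · t = 50.37 × 11.52 = 580 m.

580 m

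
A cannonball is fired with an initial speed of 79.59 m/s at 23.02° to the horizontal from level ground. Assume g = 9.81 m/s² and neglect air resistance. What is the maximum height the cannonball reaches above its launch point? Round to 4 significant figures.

Vertical component of launch velocity: v_y = 79.59 sin 23.02° = 31.124 m/s.
At the highest point the vertical velocity is zero, so v_y² = 2 g h_max.
h_max = (31.124)² / (2 × 9.81) = 968.70 / 19.62 = 49.37 m.

49.37 m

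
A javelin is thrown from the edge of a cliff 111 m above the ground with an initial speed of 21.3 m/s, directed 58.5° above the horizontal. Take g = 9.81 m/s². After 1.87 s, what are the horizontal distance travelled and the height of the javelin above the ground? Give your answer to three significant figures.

v_x = 21.3 cos 58.5° = 11.13 m/s; v_y0 = 21.3 sin 58.5° = 18.16 m/s.
x = v_x t = 11.13 × 1.87 = 20.8 m.
y = 111 + v_y0 t − ½ g t² = 128 m.

x = 20.8 m, y = 128 m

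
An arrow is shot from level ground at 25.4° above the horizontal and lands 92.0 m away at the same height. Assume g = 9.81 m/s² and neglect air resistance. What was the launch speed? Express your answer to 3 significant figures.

On level ground, R = v₀² sin(2θ) / g, so v₀ = √(R g / sin 2θ).
sin(2 × 25.4°) = 0.7749.
v₀ = √(92.0 × 9.81 / 0.7749) = √1165 = 34.1 m/s.

34.1 m/s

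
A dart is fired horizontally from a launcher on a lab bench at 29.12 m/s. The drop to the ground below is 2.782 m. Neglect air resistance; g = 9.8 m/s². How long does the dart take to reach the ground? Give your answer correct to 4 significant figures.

0.7535 s

The horizontal speed doesn't affect the fall. With v_y0 = 0, h = ½ g t².
t = √(2 × 2.782 / 9.8) = √0.56776 = 0.7535 s.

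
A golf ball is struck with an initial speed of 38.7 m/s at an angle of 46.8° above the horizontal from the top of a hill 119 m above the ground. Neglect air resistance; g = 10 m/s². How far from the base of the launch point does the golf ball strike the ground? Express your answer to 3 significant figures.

Components: v_x = 38.7 cos 46.8° = 26.49 m/s, v_y = 38.7 sin 46.8° = 28.21 m/s.
Vertical: 0 = 119 + 28.21 t − ½(10) t² ⇒ 5.000 t² − 28.21 t − 119 = 0.
t = [28.21 + √(795.8 + 2380)] / 10.00 = 8.456 s.
Horizontal: R = v_x · t = 26.49 × 8.456 = 224 m.

224 m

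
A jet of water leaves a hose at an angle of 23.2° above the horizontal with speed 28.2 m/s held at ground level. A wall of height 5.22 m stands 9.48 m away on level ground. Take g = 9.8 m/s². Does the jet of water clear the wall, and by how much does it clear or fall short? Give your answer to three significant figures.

v_x = 28.2 cos 23.2° = 25.92 m/s; v_y0 = 28.2 sin 23.2° = 11.11 m/s.
Time to reach the wall: t = 9.48 / 25.92 = 0.3657 s.
Height at that point: y = 11.11×0.3657 − 4.900×0.3657² = 3.408 m.
That is 5.22 − 3.408 = 1.81 m below the top of the wall, so the jet of water does not clear it.

No — it falls 1.81 m short of clearing the wall.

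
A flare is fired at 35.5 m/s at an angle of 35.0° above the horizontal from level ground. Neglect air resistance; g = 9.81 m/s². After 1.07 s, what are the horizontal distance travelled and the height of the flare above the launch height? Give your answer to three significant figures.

v_x = 35.5 cos 35.0° = 29.08 m/s; v_y0 = 35.5 sin 35.0° = 20.36 m/s.
x = v_x t = 29.08 × 1.07 = 31.1 m.
y = v_y0 t − ½ g t² = 20.36×1.07 − 4.905×1.07² = 16.2 m.

x = 31.1 m, y = 16.2 m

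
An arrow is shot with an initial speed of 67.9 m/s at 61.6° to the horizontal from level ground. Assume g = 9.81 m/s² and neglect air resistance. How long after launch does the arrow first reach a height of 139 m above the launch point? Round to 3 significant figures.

v_y0 = 67.9 sin 61.6° = 59.73 m/s.
Set y = v_y0 t − ½ g t² = 139: 4.905 t² − 59.73 t + 139 = 0.
t = [59.73 ± √(3568 − 2727)] / 9.81 = (59.73 ± 29.00) / 9.81, giving t = 3.13 s or t = 9.04 s.
The arrow is on the way up at the first time, so t = 3.13 s.

3.13 s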